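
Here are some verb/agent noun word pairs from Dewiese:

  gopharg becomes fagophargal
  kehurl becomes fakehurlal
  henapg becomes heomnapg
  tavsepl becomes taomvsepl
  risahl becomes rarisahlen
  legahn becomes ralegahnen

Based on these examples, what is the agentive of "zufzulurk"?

gopharg and henapg both end in -g yet inflect differently (fagophargal, heomnapg), so the final letter is not what conditions the rule; the second-to-last letter is.
"zufzulurk" has second-to-last letter 'r'. The stems whose second-to-last letter is 'r' (gopharg → fagophargal, kehurl → fakehurlal) add fa- … -al around the stem.
So zufzulurk → fazufzulurkal.

fazufzulurkal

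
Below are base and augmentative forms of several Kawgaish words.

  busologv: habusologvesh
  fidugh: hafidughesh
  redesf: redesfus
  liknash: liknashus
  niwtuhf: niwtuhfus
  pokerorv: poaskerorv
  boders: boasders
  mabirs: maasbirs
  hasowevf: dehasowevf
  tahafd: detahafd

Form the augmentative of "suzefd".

desuzefd

"suzefd" has second-to-last letter 'f'. The one such stem in the data (tahafd → detahafd) adds the prefix de-, so the same rule applies.
So suzefd → desuzefd.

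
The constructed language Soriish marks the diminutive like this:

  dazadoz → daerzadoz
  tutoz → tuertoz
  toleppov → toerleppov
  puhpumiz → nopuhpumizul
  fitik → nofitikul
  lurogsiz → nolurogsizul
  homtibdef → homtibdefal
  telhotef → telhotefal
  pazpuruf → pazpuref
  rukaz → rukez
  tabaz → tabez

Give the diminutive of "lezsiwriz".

nolezsiwrizul

dazadoz and puhpumiz both end in -z yet inflect differently (daerzadoz, nopuhpumizul), so the final letter is not what conditions the rule; the last vowel is.
"lezsiwriz" has last vowel 'i'. The stems whose last vowel is 'i' (puhpumiz → nopuhpumizul, fitik → nofitikul, lurogsiz → nolurogsizul) add no- … -ul around the stem.
So lezsiwriz → nolezsiwrizul.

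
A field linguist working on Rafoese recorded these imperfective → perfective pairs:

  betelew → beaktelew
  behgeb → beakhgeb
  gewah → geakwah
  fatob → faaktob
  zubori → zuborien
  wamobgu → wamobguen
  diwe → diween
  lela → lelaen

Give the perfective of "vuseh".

"vuseh" ends in a consonant. The stems ending in a consonant (betelew → beaktelew, behgeb → beakhgeb, gewah → geakwah) insert -ak- after the first vowel.
The other pattern: stems ending in a vowel add -en.
So vuseh → vuakseh.

vuakseh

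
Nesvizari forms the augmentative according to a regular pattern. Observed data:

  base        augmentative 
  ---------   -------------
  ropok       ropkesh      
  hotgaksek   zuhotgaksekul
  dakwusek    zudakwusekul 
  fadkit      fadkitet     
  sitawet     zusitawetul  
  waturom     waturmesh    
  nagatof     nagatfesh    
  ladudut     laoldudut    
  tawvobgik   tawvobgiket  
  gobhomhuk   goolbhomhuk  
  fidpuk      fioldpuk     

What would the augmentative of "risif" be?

tawvobgik and ropok both end in -k yet inflect differently (tawvobgiket, ropkesh), so the final letter is not what conditions the rule; the last vowel is.
"risif" has last vowel 'i'. The stems whose last vowel is 'i' (fadkit → fadkitet, tawvobgik → tawvobgiket) add -et.
So risif → risifet.

risifet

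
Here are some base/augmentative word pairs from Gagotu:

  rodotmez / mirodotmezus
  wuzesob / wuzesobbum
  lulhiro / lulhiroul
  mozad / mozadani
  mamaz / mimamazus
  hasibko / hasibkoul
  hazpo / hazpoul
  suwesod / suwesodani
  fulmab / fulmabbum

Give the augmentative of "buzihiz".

mibuzihizus

"buzihiz" ends in -z. The stems ending in -z (mamaz → mimamazus, rodotmez → mirodotmezus) add mi- … -us around the stem.
The other patterns: stems ending in -o add -ul; stems ending in -b double the final consonant and add -um; stems ending in -d add -ani.
So buzihiz → mibuzihizus.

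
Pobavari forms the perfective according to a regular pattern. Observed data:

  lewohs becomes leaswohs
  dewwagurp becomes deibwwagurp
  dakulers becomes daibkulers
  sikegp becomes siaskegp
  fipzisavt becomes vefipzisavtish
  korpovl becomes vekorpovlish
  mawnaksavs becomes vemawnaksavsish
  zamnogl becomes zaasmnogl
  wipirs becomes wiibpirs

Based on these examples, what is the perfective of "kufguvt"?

"kufguvt" has second-to-last letter 'v'. The stems whose second-to-last letter is 'v' (korpovl → vekorpovlish, mawnaksavs → vemawnaksavsish, fipzisavt → vefipzisavtish) add ve- … -ish around the stem.
The other patterns: stems whose second-to-last letter is 'r' insert -ib- after the first vowel; stems whose second-to-last letter is 'g' or 'h' insert -as- after the first vowel.
So kufguvt → vekufguvtish.

vekufguvtish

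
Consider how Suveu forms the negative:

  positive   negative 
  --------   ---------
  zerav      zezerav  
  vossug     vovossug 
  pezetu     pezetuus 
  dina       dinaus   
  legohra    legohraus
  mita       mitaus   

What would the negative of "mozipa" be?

mozipaus

pezetu and vossug both have last vowel 'u' yet inflect differently (pezetuus, vovossug), so the last vowel is not what conditions the rule; whether the stem ends in a vowel or a consonant is.
"mozipa" ends in a vowel. The stems ending in a vowel (pezetu → pezetuus, mita → mitaus, legohra → legohraus) add -us.
The other pattern: stems ending in a consonant repeat the first consonant+vowel as a prefix.
So mozipa → mozipaus.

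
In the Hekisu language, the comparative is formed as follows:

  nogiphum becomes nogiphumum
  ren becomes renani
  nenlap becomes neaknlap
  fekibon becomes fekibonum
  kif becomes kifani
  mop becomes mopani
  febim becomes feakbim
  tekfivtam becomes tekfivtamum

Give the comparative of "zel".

zelani

"zel" has 1 vowel. The stems with 1 vowel (ren → renani, mop → mopani, kif → kifani) add -ani.
So zel → zelani.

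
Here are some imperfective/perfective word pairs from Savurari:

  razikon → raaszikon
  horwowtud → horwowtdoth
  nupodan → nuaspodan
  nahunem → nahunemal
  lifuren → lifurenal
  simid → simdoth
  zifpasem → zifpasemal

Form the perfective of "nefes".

"nefes" has last vowel 'e'. The stems whose last vowel is 'e' (lifuren → lifurenal, nahunem → nahunemal, zifpasem → zifpasemal) add -al.
The other patterns: stems whose last vowel is 'a' or 'o' insert -as- after the first vowel; stems whose last vowel is 'i' or 'u' delete the last vowel and add -oth.
So nefes → nefesal.

nefesal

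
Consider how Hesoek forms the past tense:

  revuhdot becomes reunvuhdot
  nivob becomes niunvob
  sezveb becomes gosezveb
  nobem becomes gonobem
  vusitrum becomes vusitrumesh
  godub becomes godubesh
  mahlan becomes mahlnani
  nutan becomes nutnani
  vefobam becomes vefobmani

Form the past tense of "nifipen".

nivob and sezveb both end in -b yet inflect differently (niunvob, gosezveb), so the final letter is not what conditions the rule; the last vowel is.
"nifipen" has last vowel 'e'. The stems whose last vowel is 'e' (sezveb → gosezveb, nobem → gonobem) add the prefix go-.
The other patterns: stems whose last vowel is 'o' insert -un- after the first vowel; stems whose last vowel is 'u' add -esh; stems whose last vowel is 'a' delete the last vowel and add -ani.
So nifipen → gonifipen.

gonifipen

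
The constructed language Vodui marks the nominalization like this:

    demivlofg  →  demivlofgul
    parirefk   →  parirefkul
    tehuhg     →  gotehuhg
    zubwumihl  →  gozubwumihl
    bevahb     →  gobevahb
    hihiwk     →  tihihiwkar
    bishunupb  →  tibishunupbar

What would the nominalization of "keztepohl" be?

demivlofg and tehuhg both end in -g yet inflect differently (demivlofgul, gotehuhg), so the final letter is not what conditions the rule; the second-to-last letter is.
"keztepohl" has second-to-last letter 'h'. The stems whose second-to-last letter is 'h' (tehuhg → gotehuhg, zubwumihl → gozubwumihl, bevahb → gobevahb) add the prefix go-.
The other patterns: stems whose second-to-last letter is 'f' add -ul; stems whose second-to-last letter is 'p' or 'w' add ti- … -ar around the stem.
So keztepohl → gokeztepohl.

gokeztepohl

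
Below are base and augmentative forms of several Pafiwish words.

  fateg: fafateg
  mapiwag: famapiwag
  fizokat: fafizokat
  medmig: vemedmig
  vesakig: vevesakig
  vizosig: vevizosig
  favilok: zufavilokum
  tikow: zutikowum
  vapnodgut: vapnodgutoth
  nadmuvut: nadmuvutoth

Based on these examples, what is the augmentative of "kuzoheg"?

fateg and medmig both end in -g yet inflect differently (fafateg, vemedmig), so the final letter is not what conditions the rule; the last vowel is.
"kuzoheg" has last vowel 'e'. The one such stem in the data (fateg → fafateg) adds the prefix fa-, so the same rule applies.
The other patterns: stems whose last vowel is 'i' add the prefix ve-; stems whose last vowel is 'o' add zu- … -um around the stem; stems whose last vowel is 'u' add -oth.
So kuzoheg → fakuzoheg.

fakuzoheg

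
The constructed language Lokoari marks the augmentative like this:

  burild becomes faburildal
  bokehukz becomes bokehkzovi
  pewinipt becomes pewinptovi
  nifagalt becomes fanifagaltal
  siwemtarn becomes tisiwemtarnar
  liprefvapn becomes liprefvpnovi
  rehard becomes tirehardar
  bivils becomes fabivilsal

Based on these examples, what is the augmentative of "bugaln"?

fabugalnal

rehard and burild both end in -d yet inflect differently (tirehardar, faburildal), so the final letter is not what conditions the rule; the second-to-last letter is.
"bugaln" has second-to-last letter 'l'. The stems whose second-to-last letter is 'l' (nifagalt → fanifagaltal, burild → faburildal, bivils → fabivilsal) add fa- … -al around the stem.
The other patterns: stems whose second-to-last letter is 'r' add ti- … -ar around the stem; stems whose second-to-last letter is 'k' or 'p' delete the last vowel and add -ovi.
So bugaln → fabugalnal.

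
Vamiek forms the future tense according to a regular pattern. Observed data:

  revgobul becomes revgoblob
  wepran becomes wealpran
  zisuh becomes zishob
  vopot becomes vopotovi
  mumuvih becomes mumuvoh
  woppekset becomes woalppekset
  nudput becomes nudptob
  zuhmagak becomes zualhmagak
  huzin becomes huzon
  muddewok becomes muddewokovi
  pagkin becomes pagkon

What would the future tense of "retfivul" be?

zuhmagak and muddewok both end in -k yet inflect differently (zualhmagak, muddewokovi), so the final letter is not what conditions the rule; the last vowel is.
"retfivul" has last vowel 'u'. The stems whose last vowel is 'u' (nudput → nudptob, zisuh → zishob, revgobul → revgoblob) delete the last vowel and add -ob.
So retfivul → retfivlob.

retfivlob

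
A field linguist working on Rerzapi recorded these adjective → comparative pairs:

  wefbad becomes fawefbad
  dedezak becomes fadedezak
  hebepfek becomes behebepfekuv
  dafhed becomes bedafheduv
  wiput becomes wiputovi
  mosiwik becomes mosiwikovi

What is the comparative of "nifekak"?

dedezak and hebepfek both end in -k yet inflect differently (fadedezak, behebepfekuv), so the final letter is not what conditions the rule; the last vowel is.
"nifekak" has last vowel 'a'. The stems whose last vowel is 'a' (wefbad → fawefbad, dedezak → fadedezak) add the prefix fa-.
So nifekak → fanifekak.

fanifekak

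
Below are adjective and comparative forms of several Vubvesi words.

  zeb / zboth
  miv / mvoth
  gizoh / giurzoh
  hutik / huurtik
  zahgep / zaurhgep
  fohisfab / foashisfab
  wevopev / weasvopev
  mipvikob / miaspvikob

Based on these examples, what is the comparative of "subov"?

zeb and fohisfab both end in -b yet inflect differently (zboth, foashisfab), so the final letter is not what conditions the rule; the number of vowels is.
"subov" has 2 vowels. The stems with 2 vowels (gizoh → giurzoh, hutik → huurtik, zahgep → zaurhgep) insert -ur- after the first vowel.
The other patterns: stems with 1 vowel delete the last vowel and add -oth; stems with 3 vowels insert -as- after the first vowel.
So subov → suurbov.

suurbov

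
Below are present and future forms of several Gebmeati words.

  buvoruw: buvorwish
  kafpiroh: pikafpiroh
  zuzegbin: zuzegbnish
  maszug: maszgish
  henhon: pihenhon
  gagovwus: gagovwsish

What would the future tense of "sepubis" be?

sepubsish

henhon and zuzegbin both end in -n yet inflect differently (pihenhon, zuzegbnish), so the final letter is not what conditions the rule; the last vowel is.
"sepubis" has last vowel 'i'. The one such stem in the data (zuzegbin → zuzegbnish) deletes the last vowel and adds -ish (as do maszug, gagovwus), so the same rule applies.
The other pattern: stems whose last vowel is 'o' add the prefix pi-.
So sepubis → sepubsish.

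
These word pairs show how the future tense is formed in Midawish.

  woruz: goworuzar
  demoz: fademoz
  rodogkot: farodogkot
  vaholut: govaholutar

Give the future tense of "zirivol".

fazirivol

"zirivol" has last vowel 'o'. The stems whose last vowel is 'o' (demoz → fademoz, rodogkot → farodogkot) add the prefix fa-.
So zirivol → fazirivol.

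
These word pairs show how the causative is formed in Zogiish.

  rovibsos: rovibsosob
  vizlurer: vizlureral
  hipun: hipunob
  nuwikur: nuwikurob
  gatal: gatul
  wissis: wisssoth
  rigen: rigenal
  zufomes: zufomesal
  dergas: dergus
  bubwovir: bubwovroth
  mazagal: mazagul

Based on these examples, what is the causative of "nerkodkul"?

zufomes and dergas both end in -s yet inflect differently (zufomesal, dergus), so the final letter is not what conditions the rule; the last vowel is.
"nerkodkul" has last vowel 'u'. The stems whose last vowel is 'u' (hipun → hipunob, nuwikur → nuwikurob) add -ob.
The other patterns: stems whose last vowel is 'e' add -al; stems whose last vowel is 'a' change the last vowel to 'u'; stems whose last vowel is 'i' delete the last vowel and add -oth.
So nerkodkul → nerkodkulob.

nerkodkulob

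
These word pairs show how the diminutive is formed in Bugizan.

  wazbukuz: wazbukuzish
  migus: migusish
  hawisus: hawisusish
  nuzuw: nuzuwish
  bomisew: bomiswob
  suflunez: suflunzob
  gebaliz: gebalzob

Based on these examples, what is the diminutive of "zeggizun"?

zeggizunish

"zeggizun" has last vowel 'u'. The stems whose last vowel is 'u' (wazbukuz → wazbukuzish, migus → migusish, hawisus → hawisusish) add -ish.
So zeggizun → zeggizunish.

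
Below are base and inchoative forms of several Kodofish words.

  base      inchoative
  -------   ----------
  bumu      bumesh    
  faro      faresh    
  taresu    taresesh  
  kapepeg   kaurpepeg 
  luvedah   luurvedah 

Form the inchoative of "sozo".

sozesh

luvedah and taresu both have 3 vowels yet inflect differently (luurvedah, taresesh), so the number of vowels is not what conditions the rule; whether the stem ends in a vowel or a consonant is.
"sozo" ends in a vowel. The stems ending in a vowel (taresu → taresesh, faro → faresh, bumu → bumesh) drop the final letter and add -esh.
The other pattern: stems ending in a consonant insert -ur- after the first vowel.
So sozo → sozesh.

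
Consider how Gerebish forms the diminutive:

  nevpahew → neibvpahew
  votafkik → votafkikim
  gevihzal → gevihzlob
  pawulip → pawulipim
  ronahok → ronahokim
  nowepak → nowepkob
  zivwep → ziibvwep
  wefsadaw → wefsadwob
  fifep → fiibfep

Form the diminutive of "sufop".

sufopim

nevpahew and wefsadaw both end in -w yet inflect differently (neibvpahew, wefsadwob), so the final letter is not what conditions the rule; the last vowel is.
"sufop" has last vowel 'o'. The one such stem in the data (ronahok → ronahokim) adds -im, so the same rule applies.
The other patterns: stems whose last vowel is 'e' insert -ib- after the first vowel; stems whose last vowel is 'a' delete the last vowel and add -ob.
So sufop → sufopim.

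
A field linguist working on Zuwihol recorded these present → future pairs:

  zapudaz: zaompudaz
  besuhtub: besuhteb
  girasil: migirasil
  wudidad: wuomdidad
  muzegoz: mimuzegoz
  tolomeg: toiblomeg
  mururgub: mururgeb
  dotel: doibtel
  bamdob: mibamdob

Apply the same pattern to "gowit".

besuhtub and bamdob both end in -b yet inflect differently (besuhteb, mibamdob), so the final letter is not what conditions the rule; the last vowel is.
"gowit" has last vowel 'i'. The one such stem in the data (girasil → migirasil) adds the prefix mi-, so the same rule applies.
The other patterns: stems whose last vowel is 'e' insert -ib- after the first vowel; stems whose last vowel is 'u' change the last vowel to 'e'; stems whose last vowel is 'a' insert -om- after the first vowel.
So gowit → migowit.

migowit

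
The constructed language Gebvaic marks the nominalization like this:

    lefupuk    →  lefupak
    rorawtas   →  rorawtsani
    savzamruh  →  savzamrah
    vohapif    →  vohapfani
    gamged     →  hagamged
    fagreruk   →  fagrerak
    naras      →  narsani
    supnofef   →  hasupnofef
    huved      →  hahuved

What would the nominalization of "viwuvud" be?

supnofef and vohapif both end in -f yet inflect differently (hasupnofef, vohapfani), so the final letter is not what conditions the rule; the last vowel is.
"viwuvud" has last vowel 'u'. The stems whose last vowel is 'u' (fagreruk → fagrerak, savzamruh → savzamrah, lefupuk → lefupak) change the last vowel to 'a'.
The other patterns: stems whose last vowel is 'e' add the prefix ha-; stems whose last vowel is 'a' or 'i' delete the last vowel and add -ani.
So viwuvud → viwuvad.

viwuvad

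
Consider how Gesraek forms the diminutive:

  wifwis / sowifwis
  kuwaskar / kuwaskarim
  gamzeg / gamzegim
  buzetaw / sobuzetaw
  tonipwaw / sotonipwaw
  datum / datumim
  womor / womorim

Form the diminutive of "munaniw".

somunaniw

"munaniw" ends in -w. The stems ending in -w (buzetaw → sobuzetaw, tonipwaw → sotonipwaw) add the prefix so-.
The other pattern: stems ending in -g, -m or -r add -im.
So munaniw → somunaniw.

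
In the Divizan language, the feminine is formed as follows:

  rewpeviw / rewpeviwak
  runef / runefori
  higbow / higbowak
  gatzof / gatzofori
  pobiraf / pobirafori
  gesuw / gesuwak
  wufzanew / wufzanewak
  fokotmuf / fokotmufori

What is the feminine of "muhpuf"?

fokotmuf and gesuw both have last vowel 'u' yet inflect differently (fokotmufori, gesuwak), so the last vowel is not what conditions the rule; the final letter is.
"muhpuf" ends in -f. The stems ending in -f (pobiraf → pobirafori, gatzof → gatzofori, runef → runefori) add -ori.
The other pattern: stems ending in -w add -ak.
So muhpuf → muhpufori.

muhpufori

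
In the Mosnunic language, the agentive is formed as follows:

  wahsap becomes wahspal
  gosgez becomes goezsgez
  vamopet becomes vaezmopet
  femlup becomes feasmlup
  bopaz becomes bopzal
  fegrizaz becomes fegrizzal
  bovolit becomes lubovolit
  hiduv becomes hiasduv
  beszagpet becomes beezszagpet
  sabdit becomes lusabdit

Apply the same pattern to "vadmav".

vadmval

gosgez and bopaz both end in -z yet inflect differently (goezsgez, bopzal), so the final letter is not what conditions the rule; the last vowel is.
"vadmav" has last vowel 'a'. The stems whose last vowel is 'a' (wahsap → wahspal, bopaz → bopzal, fegrizaz → fegrizzal) delete the last vowel and add -al.
The other patterns: stems whose last vowel is 'e' insert -ez- after the first vowel; stems whose last vowel is 'u' insert -as- after the first vowel; stems whose last vowel is 'i' add the prefix lu-.
So vadmav → vadmval.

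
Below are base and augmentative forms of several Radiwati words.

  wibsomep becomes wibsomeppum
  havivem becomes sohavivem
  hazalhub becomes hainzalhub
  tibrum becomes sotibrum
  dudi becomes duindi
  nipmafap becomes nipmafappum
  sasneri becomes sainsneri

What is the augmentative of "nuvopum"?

sonuvopum

wibsomep and havivem both have last vowel 'e' yet inflect differently (wibsomeppum, sohavivem), so the last vowel is not what conditions the rule; the final letter is.
"nuvopum" ends in -m. The stems ending in -m (havivem → sohavivem, tibrum → sotibrum) add the prefix so-.
So nuvopum → sonuvopum.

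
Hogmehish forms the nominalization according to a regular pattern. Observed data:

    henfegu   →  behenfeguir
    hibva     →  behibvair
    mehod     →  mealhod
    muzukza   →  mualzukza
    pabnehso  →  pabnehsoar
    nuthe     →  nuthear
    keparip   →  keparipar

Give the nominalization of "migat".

"migat" begins with m-. The stems beginning with m- (mehod → mealhod, muzukza → mualzukza) insert -al- after the first vowel.
So migat → mialgat.

mialgat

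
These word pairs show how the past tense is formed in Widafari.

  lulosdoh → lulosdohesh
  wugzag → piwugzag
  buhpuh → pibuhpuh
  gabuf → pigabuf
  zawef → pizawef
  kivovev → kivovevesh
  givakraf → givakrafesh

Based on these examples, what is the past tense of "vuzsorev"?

vuzsorevesh

buhpuh and lulosdoh both end in -h yet inflect differently (pibuhpuh, lulosdohesh), so the final letter is not what conditions the rule; the number of vowels is.
"vuzsorev" has 3 vowels. The stems with 3 vowels (lulosdoh → lulosdohesh, kivovev → kivovevesh, givakraf → givakrafesh) add -esh.
So vuzsorev → vuzsorevesh.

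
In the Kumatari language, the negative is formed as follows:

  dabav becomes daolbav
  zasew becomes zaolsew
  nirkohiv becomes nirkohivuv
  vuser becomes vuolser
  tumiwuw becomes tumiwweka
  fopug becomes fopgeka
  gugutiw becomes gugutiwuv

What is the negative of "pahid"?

"pahid" has last vowel 'i'. The stems whose last vowel is 'i' (nirkohiv → nirkohivuv, gugutiw → gugutiwuv) add -uv.
So pahid → pahiduv.

pahiduv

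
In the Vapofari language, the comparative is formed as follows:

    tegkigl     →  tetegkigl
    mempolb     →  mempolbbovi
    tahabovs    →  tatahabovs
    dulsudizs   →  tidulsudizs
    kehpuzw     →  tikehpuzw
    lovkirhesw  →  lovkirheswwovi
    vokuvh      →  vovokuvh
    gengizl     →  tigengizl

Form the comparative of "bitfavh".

bibitfavh

dulsudizs and tahabovs both end in -s yet inflect differently (tidulsudizs, tatahabovs), so the final letter is not what conditions the rule; the second-to-last letter is.
"bitfavh" has second-to-last letter 'v'. The stems whose second-to-last letter is 'v' (tahabovs → tatahabovs, vokuvh → vovokuvh) repeat the first consonant+vowel as a prefix.
The other patterns: stems whose second-to-last letter is 'z' add the prefix ti-; stems whose second-to-last letter is 'l' or 's' double the final consonant and add -ovi.
So bitfavh → bibitfavh.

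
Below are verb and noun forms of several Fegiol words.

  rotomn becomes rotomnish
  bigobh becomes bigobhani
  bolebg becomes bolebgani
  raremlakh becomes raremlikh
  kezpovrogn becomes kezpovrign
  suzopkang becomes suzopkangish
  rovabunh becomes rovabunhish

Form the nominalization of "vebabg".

vebabgani

"vebabg" has second-to-last letter 'b'. The stems whose second-to-last letter is 'b' (bigobh → bigobhani, bolebg → bolebgani) add -ani.
The other patterns: stems whose second-to-last letter is 'm' or 'n' add -ish; stems whose second-to-last letter is 'g' or 'k' change the last vowel to 'i'.
So vebabg → vebabgani.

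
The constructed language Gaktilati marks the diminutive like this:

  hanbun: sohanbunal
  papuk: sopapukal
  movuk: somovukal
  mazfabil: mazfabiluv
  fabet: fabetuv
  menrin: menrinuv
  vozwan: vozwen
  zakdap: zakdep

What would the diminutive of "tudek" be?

tudekuv

hanbun and menrin both end in -n yet inflect differently (sohanbunal, menrinuv), so the final letter is not what conditions the rule; the last vowel is.
"tudek" has last vowel 'e'. The one such stem in the data (fabet → fabetuv) adds -uv, so the same rule applies.
The other patterns: stems whose last vowel is 'u' add so- … -al around the stem; stems whose last vowel is 'a' change the last vowel to 'e'.
So tudek → tudekuv.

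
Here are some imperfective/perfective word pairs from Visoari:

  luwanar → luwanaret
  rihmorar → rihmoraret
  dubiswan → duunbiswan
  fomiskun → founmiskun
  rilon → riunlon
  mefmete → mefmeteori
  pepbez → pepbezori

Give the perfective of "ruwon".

"ruwon" ends in -n. The stems ending in -n (dubiswan → duunbiswan, fomiskun → founmiskun, rilon → riunlon) insert -un- after the first vowel.
The other patterns: stems ending in -r add -et; stems ending in -e or -z add -ori.
So ruwon → ruunwon.

ruunwon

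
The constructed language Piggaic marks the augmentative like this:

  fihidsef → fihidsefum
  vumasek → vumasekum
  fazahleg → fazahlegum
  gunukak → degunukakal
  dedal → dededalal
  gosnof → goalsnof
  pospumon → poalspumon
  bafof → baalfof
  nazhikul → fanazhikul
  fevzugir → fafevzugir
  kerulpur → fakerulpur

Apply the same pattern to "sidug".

vumasek and gunukak both end in -k yet inflect differently (vumasekum, degunukakal), so the final letter is not what conditions the rule; the last vowel is.
"sidug" has last vowel 'u'. The stems whose last vowel is 'u' (nazhikul → fanazhikul, kerulpur → fakerulpur) add the prefix fa-.
The other patterns: stems whose last vowel is 'e' add -um; stems whose last vowel is 'a' add de- … -al around the stem; stems whose last vowel is 'o' insert -al- after the first vowel.
So sidug → fasidug.

fasidug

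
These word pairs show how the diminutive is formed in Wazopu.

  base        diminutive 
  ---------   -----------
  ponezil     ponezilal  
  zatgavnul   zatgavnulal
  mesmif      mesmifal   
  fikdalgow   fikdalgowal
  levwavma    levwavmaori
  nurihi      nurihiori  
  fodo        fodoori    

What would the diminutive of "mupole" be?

fikdalgow and fodo both have last vowel 'o' yet inflect differently (fikdalgowal, fodoori), so the last vowel is not what conditions the rule; whether the stem ends in a vowel or a consonant is.
"mupole" ends in a vowel. The stems ending in a vowel (fodo → fodoori, nurihi → nurihiori, levwavma → levwavmaori) add -ori.
The other pattern: stems ending in a consonant add -al.
So mupole → mupoleori.

mupoleori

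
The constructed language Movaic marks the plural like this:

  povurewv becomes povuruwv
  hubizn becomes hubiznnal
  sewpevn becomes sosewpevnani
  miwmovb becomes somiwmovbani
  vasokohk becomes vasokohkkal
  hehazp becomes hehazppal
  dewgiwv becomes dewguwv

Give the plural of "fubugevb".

sewpevn and hubizn both end in -n yet inflect differently (sosewpevnani, hubiznnal), so the final letter is not what conditions the rule; the second-to-last letter is.
"fubugevb" has second-to-last letter 'v'. The stems whose second-to-last letter is 'v' (miwmovb → somiwmovbani, sewpevn → sosewpevnani) add so- … -ani around the stem.
So fubugevb → sofubugevbani.

sofubugevbani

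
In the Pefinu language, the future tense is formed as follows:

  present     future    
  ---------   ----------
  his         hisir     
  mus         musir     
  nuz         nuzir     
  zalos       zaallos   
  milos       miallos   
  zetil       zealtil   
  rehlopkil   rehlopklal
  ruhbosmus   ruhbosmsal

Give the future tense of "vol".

"vol" has 1 vowel. The stems with 1 vowel (his → hisir, mus → musir, nuz → nuzir) add -ir.
So vol → volir.

volir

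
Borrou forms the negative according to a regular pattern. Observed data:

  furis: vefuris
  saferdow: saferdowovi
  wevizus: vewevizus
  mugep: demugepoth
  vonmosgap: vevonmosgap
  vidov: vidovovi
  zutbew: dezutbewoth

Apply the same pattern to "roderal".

zutbew and saferdow both end in -w yet inflect differently (dezutbewoth, saferdowovi), so the final letter is not what conditions the rule; the last vowel is.
"roderal" has last vowel 'a'. The one such stem in the data (vonmosgap → vevonmosgap) adds the prefix ve-, so the same rule applies.
The other patterns: stems whose last vowel is 'e' add de- … -oth around the stem; stems whose last vowel is 'o' add -ovi.
So roderal → veroderal.

veroderal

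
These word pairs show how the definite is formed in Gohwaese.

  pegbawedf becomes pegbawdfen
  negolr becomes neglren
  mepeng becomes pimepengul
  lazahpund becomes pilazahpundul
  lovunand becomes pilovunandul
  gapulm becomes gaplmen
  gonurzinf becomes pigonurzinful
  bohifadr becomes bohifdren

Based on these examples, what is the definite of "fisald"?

fislden

"fisald" has second-to-last letter 'l'. The stems whose second-to-last letter is 'l' (negolr → neglren, gapulm → gaplmen) delete the last vowel and add -en.
The other pattern: stems whose second-to-last letter is 'n' add pi- … -ul around the stem.
So fisald → fislden.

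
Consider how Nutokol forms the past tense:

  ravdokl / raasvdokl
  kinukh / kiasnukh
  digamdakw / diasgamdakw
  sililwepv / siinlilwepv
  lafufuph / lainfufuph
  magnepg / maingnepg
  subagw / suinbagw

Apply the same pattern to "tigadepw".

kinukh and lafufuph both end in -h yet inflect differently (kiasnukh, lainfufuph), so the final letter is not what conditions the rule; the second-to-last letter is.
"tigadepw" has second-to-last letter 'p'. The stems whose second-to-last letter is 'p' (sililwepv → siinlilwepv, lafufuph → lainfufuph, magnepg → maingnepg) insert -in- after the first vowel.
So tigadepw → tiingadepw.

tiingadepw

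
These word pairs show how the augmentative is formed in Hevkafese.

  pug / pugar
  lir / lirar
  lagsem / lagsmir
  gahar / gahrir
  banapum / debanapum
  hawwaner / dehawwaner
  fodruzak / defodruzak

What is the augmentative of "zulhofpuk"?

dezulhofpuk

lir and gahar both end in -r yet inflect differently (lirar, gahrir), so the final letter is not what conditions the rule; the number of vowels is.
"zulhofpuk" has 3 vowels. The stems with 3 vowels (banapum → debanapum, hawwaner → dehawwaner, fodruzak → defodruzak) add the prefix de-.
The other patterns: stems with 1 vowel add -ar; stems with 2 vowels delete the last vowel and add -ir.
So zulhofpuk → dezulhofpuk.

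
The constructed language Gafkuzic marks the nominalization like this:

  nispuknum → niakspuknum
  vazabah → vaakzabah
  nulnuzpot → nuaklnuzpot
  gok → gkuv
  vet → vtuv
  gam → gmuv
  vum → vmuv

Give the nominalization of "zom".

nulnuzpot and vet both end in -t yet inflect differently (nuaklnuzpot, vtuv), so the final letter is not what conditions the rule; the number of vowels is.
"zom" has 1 vowel. The stems with 1 vowel (gok → gkuv, vet → vtuv, gam → gmuv) delete the last vowel and add -uv.
So zom → zmuv.

zmuv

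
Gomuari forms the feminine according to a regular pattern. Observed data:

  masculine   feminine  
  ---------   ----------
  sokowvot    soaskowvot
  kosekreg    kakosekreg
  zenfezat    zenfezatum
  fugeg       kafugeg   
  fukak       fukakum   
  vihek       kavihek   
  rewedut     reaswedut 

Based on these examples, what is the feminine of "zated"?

"zated" has last vowel 'e'. The stems whose last vowel is 'e' (fugeg → kafugeg, vihek → kavihek, kosekreg → kakosekreg) add the prefix ka-.
So zated → kazated.

kazated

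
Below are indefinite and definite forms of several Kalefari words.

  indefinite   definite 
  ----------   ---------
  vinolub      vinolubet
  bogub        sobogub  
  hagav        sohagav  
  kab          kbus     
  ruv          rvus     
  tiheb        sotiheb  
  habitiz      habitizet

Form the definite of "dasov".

kab and tiheb both end in -b yet inflect differently (kbus, sotiheb), so the final letter is not what conditions the rule; the number of vowels is.
"dasov" has 2 vowels. The stems with 2 vowels (tiheb → sotiheb, bogub → sobogub, hagav → sohagav) add the prefix so-.
The other patterns: stems with 1 vowel delete the last vowel and add -us; stems with 3 vowels add -et.
So dasov → sodasov.

sodasov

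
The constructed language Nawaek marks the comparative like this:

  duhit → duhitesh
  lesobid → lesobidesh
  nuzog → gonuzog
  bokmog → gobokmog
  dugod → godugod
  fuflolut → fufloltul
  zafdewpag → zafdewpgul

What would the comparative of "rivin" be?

"rivin" has last vowel 'i'. The stems whose last vowel is 'i' (duhit → duhitesh, lesobid → lesobidesh) add -esh.
The other patterns: stems whose last vowel is 'o' add the prefix go-; stems whose last vowel is 'a' or 'u' delete the last vowel and add -ul.
So rivin → rivinesh.

rivinesh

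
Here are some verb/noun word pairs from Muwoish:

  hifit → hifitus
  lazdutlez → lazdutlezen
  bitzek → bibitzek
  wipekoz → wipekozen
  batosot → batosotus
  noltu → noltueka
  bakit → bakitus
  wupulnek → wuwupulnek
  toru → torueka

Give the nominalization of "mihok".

mimihok

"mihok" ends in -k. The stems ending in -k (bitzek → bibitzek, wupulnek → wuwupulnek) repeat the first consonant+vowel as a prefix.
The other patterns: stems ending in -z add -en; stems ending in -t add -us; stems ending in -u add -eka.
So mihok → mimihok.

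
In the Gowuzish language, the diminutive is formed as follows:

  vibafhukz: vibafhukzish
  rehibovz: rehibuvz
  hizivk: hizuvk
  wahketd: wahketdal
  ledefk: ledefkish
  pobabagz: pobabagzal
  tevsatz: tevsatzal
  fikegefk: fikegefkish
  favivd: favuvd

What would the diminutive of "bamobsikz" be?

ledefk and hizivk both end in -k yet inflect differently (ledefkish, hizuvk), so the final letter is not what conditions the rule; the second-to-last letter is.
"bamobsikz" has second-to-last letter 'k'. The one such stem in the data (vibafhukz → vibafhukzish) adds -ish, so the same rule applies.
The other patterns: stems whose second-to-last letter is 'v' change the last vowel to 'u'; stems whose second-to-last letter is 'g' or 't' add -al.
So bamobsikz → bamobsikzish.

bamobsikzish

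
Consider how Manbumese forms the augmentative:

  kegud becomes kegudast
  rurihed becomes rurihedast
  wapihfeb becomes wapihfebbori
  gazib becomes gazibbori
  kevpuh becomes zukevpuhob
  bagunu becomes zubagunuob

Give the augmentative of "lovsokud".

"lovsokud" ends in -d. The stems ending in -d (kegud → kegudast, rurihed → rurihedast) add -ast.
So lovsokud → lovsokudast.

lovsokudast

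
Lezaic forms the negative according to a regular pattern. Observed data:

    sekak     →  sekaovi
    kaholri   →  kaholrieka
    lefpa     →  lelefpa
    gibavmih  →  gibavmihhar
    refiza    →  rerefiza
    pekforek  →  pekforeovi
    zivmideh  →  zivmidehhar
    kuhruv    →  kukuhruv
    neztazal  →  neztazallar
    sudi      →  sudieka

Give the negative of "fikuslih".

"fikuslih" ends in -h. The stems ending in -h (zivmideh → zivmidehhar, gibavmih → gibavmihhar) double the final consonant and add -ar.
The other patterns: stems ending in -a or -v repeat the first consonant+vowel as a prefix; stems ending in -k drop the final letter and add -ovi; stems ending in -i add -eka.
So fikuslih → fikuslihhar.

fikuslihhar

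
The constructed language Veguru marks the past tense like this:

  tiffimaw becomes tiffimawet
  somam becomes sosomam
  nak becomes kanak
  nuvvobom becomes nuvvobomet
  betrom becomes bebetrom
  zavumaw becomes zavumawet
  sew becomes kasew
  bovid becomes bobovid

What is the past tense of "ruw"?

karuw

sew and zavumaw both end in -w yet inflect differently (kasew, zavumawet), so the final letter is not what conditions the rule; the number of vowels is.
"ruw" has 1 vowel. The stems with 1 vowel (nak → kanak, sew → kasew) add the prefix ka-.
The other patterns: stems with 2 vowels repeat the first consonant+vowel as a prefix; stems with 3 vowels add -et.
So ruw → karuw.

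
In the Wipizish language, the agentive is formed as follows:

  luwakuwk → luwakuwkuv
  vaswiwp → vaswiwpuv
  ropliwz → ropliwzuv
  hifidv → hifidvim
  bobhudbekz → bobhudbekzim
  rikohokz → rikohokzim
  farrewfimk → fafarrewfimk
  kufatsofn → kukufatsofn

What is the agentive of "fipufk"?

ropliwz and bobhudbekz both end in -z yet inflect differently (ropliwzuv, bobhudbekzim), so the final letter is not what conditions the rule; the second-to-last letter is.
"fipufk" has second-to-last letter 'f'. The one such stem in the data (kufatsofn → kukufatsofn) repeats the first consonant+vowel as a prefix (as does farrewfimk), so the same rule applies.
The other patterns: stems whose second-to-last letter is 'w' add -uv; stems whose second-to-last letter is 'd' or 'k' add -im.
So fipufk → fifipufk.

fifipufk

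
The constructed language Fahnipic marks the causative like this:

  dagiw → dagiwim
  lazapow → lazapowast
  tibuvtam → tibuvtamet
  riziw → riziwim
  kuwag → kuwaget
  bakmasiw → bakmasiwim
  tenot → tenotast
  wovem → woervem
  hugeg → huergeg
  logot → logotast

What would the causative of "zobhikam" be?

lazapow and dagiw both end in -w yet inflect differently (lazapowast, dagiwim), so the final letter is not what conditions the rule; the last vowel is.
"zobhikam" has last vowel 'a'. The stems whose last vowel is 'a' (kuwag → kuwaget, tibuvtam → tibuvtamet) add -et.
The other patterns: stems whose last vowel is 'o' add -ast; stems whose last vowel is 'i' add -im; stems whose last vowel is 'e' insert -er- after the first vowel.
So zobhikam → zobhikamet.

zobhikamet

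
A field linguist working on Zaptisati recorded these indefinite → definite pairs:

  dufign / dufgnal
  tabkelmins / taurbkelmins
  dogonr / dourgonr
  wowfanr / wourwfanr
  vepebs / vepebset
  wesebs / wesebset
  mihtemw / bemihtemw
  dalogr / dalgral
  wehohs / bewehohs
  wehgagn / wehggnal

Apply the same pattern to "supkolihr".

vepebs and tabkelmins both end in -s yet inflect differently (vepebset, taurbkelmins), so the final letter is not what conditions the rule; the second-to-last letter is.
"supkolihr" has second-to-last letter 'h'. The one such stem in the data (wehohs → bewehohs) adds the prefix be-, so the same rule applies.
The other patterns: stems whose second-to-last letter is 'b' add -et; stems whose second-to-last letter is 'g' delete the last vowel and add -al; stems whose second-to-last letter is 'n' insert -ur- after the first vowel.
So supkolihr → besupkolihr.

besupkolihr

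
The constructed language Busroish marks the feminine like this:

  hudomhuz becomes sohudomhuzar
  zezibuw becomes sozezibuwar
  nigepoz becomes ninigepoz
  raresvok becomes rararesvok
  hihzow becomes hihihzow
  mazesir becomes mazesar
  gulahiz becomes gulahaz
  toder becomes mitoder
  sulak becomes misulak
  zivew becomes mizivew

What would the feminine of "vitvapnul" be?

hudomhuz and nigepoz both end in -z yet inflect differently (sohudomhuzar, ninigepoz), so the final letter is not what conditions the rule; the last vowel is.
"vitvapnul" has last vowel 'u'. The stems whose last vowel is 'u' (hudomhuz → sohudomhuzar, zezibuw → sozezibuwar) add so- … -ar around the stem.
The other patterns: stems whose last vowel is 'o' repeat the first consonant+vowel as a prefix; stems whose last vowel is 'i' change the last vowel to 'a'; stems whose last vowel is 'a' or 'e' add the prefix mi-.
So vitvapnul → sovitvapnular.

sovitvapnular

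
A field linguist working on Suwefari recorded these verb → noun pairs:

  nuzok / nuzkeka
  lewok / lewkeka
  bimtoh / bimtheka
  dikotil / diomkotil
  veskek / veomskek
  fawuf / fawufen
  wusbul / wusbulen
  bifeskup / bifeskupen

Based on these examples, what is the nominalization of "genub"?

nuzok and veskek both end in -k yet inflect differently (nuzkeka, veomskek), so the final letter is not what conditions the rule; the last vowel is.
"genub" has last vowel 'u'. The stems whose last vowel is 'u' (fawuf → fawufen, wusbul → wusbulen, bifeskup → bifeskupen) add -en.
So genub → genuben.

genuben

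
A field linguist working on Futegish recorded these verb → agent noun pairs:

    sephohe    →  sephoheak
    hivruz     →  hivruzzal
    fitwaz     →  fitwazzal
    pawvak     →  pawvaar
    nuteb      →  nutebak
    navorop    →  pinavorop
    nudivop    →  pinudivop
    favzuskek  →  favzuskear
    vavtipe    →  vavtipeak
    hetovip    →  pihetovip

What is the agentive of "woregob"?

woregobak

fitwaz and pawvak both have last vowel 'a' yet inflect differently (fitwazzal, pawvaar), so the last vowel is not what conditions the rule; the final letter is.
"woregob" ends in -b. The one such stem in the data (nuteb → nutebak) adds -ak, so the same rule applies.
The other patterns: stems ending in -z double the final consonant and add -al; stems ending in -p add the prefix pi-; stems ending in -k drop the final letter and add -ar.
So woregob → woregobak.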